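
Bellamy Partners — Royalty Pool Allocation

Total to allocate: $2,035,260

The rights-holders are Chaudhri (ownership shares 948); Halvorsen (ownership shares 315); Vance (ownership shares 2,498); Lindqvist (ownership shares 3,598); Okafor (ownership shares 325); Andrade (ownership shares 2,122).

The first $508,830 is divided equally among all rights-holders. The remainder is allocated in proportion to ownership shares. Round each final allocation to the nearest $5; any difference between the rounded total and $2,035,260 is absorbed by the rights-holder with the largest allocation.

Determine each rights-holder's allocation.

Chaudhri: $232,375 · Halvorsen: $133,840 · Vance: $473,650 · Lindqvist: $644,880 · Okafor: $135,395 · Andrade: $415,120

$508,830 shared equally gives $84,805 per rights-holder.
Remainder $1,526,430 by ownership shares (total 9,806): Chaudhri 147,568.39 → $147,570; Halvorsen 49,033.80 → $49,035; Vance 388,845.82 → $388,845; Lindqvist 560,074.97 → $560,075; Okafor 50,590.43 → $50,590; Andrade 330,316.59 → $330,315.
Totals: Chaudhri $84,805 + $147,570 = $232,375; Halvorsen $84,805 + $49,035 = $133,840; Vance $84,805 + $388,845 = $473,650; Lindqvist $84,805 + $560,075 = $644,880; Okafor $84,805 + $50,590 = $135,395; Andrade $84,805 + $330,315 = $415,120.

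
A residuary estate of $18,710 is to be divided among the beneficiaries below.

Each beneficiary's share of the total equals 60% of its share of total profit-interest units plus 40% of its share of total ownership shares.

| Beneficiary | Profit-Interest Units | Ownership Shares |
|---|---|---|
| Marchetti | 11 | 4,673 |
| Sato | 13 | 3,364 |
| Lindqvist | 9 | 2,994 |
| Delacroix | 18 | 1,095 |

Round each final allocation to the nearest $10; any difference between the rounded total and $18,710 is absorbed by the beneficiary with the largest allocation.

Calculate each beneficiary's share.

Totals — profit-interest units 51, ownership shares 12,126.
Blended shares (60% profit-interest units + 40% ownership shares): Marchetti 0.2836; Sato 0.2639; Lindqvist 0.2046; Delacroix 0.2479.
Proportional shares: Marchetti 5,305.41; Sato 4,937.74; Lindqvist 3,828.91; Delacroix 4,637.94.
At nearest $10: Marchetti $5,310; Sato $4,940; Lindqvist $3,830; Delacroix $4,640. Sum = $18,720.
Difference $18,710 − $18,720 = −$10 applied to largest allocation (Marchetti): Marchetti becomes $5,300.

Marchetti: $5,300 · Sato: $4,940 · Lindqvist: $3,830 · Delacroix: $4,640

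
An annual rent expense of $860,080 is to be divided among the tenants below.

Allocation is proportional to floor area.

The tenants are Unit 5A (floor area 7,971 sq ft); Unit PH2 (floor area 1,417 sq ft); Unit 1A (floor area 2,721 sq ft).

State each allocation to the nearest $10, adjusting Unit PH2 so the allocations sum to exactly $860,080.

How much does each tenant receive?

Unit 5A: $566,170; Unit PH2: $100,640; Unit 1A: $193,270

Combined floor area = 12,109.
Pro-rata amounts: Unit 5A 7,971/12,109 × $860,080 = 566,165.47; Unit PH2 1,417/12,109 × $860,080 = 100,646.90; Unit 1A 2,721/12,109 × $860,080 = 193,267.63.
Rounded to nearest $10: Unit 5A $566,170; Unit PH2 $100,650; Unit 1A $193,270. Sum = $860,090.
Difference $860,080 − $860,090 = −$10 applied to Unit PH2: Unit PH2 becomes $100,640.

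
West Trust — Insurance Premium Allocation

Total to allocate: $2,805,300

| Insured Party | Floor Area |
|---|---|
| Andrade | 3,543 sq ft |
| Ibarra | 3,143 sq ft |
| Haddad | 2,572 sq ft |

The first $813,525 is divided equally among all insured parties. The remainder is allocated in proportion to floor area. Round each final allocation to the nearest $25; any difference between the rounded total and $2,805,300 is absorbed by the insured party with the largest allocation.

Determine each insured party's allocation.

$813,525 shared equally gives $271,175 per insured party.
Remainder $1,991,775 by floor area (total 9,258): Andrade 762,244.42 → $762,250; Ibarra 676,188.03 → $676,200; Haddad 553,342.55 → $553,350.
Rounding difference −$25 on remainder applied to Andrade.
Totals: Andrade $271,175 + $762,225 = $1,033,400; Ibarra $271,175 + $676,200 = $947,375; Haddad $271,175 + $553,350 = $824,525.

Andrade: $1,033,400 | Ibarra: $947,375 | Haddad: $824,525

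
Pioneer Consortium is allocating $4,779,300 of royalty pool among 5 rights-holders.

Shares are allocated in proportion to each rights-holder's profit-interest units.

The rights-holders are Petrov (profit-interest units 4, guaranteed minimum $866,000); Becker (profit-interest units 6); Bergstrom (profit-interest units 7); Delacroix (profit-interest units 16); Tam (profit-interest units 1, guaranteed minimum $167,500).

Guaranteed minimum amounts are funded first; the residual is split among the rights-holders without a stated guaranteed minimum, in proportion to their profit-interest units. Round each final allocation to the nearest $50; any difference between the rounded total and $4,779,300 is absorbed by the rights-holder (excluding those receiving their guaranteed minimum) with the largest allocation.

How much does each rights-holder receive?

Minimums first: Petrov $866,000; Tam $167,500. Balance $3,745,800.
Balance split over remaining profit-interest units 29: Becker 774,993.10 → $775,000; Bergstrom 904,158.62 → $904,150; Delacroix 2,066,648.28 → $2,066,650.

Petrov: $866,000 · Becker: $775,000 · Bergstrom: $904,150 · Delacroix: $2,066,650 · Tam: $167,500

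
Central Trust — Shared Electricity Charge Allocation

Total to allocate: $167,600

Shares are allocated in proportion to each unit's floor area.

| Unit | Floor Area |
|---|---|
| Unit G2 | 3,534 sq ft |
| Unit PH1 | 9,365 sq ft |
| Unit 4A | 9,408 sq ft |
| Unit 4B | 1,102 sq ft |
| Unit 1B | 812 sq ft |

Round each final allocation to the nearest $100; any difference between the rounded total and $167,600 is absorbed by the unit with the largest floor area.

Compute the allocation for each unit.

Floor area total: 3,534 + 9,365 + 9,408 + 1,102 + 812 = 24,221.
Unrounded shares: Unit G2 24,453.92; Unit PH1 64,802.20; Unit 4A 65,099.74; Unit 4B 7,625.42; Unit 1B 5,618.73.
After rounding ($100): Unit G2 $24,500; Unit PH1 $64,800; Unit 4A $65,100; Unit 4B $7,600; Unit 1B $5,600. Sum = $167,600.
No rounding difference to absorb.

Unit G2: $24,500; Unit PH1: $64,800; Unit 4A: $65,100; Unit 4B: $7,600; Unit 1B: $5,600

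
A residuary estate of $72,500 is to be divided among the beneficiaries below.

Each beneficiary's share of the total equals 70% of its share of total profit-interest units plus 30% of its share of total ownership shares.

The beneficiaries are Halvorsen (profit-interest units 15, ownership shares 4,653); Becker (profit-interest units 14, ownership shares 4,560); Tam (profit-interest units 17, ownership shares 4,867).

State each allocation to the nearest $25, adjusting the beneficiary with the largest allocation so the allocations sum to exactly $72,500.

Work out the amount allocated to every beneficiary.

Totals — profit-interest units 46, ownership shares 14,080.
Blended shares (70% profit-interest units + 30% ownership shares): Halvorsen 0.3274; Becker 0.3102; Tam 0.3624.
Pro-rata amounts: Halvorsen 23,736.61; Becker 22,489.69; Tam 26,273.71.
After rounding ($25): Halvorsen $23,725; Becker $22,500; Tam $26,275. Sum = $72,500.
No rounding difference to absorb.

Halvorsen: $23,725 · Becker: $22,500 · Tam: $26,275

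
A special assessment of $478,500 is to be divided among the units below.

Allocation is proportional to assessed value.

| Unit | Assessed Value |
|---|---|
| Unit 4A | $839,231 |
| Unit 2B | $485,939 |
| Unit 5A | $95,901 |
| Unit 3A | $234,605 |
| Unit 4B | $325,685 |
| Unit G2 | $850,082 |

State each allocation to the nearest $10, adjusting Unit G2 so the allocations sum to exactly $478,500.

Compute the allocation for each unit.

Unit 4A: $141,830 · Unit 2B: $82,120 · Unit 5A: $16,210 · Unit 3A: $39,650 · Unit 4B: $55,040 · Unit G2: $143,650

Sum of assessed value: 2,831,443.
Raw shares: Unit 4A 839,231/2,831,443 × $478,500 = 141,825.93; Unit 2B 485,939/2,831,443 × $478,500 = 82,121.31; Unit 5A 95,901/2,831,443 × $478,500 = 16,206.80; Unit 3A 234,605/2,831,443 × $478,500 = 39,647.10; Unit 4B 325,685/2,831,443 × $478,500 = 55,039.17; Unit G2 850,082/2,831,443 × $478,500 = 143,659.69.
After rounding ($10): Unit 4A $141,830; Unit 2B $82,120; Unit 5A $16,210; Unit 3A $39,650; Unit 4B $55,040; Unit G2 $143,660. Sum = $478,510.
Difference $478,500 − $478,510 = −$10 applied to Unit G2: Unit G2 becomes $143,650.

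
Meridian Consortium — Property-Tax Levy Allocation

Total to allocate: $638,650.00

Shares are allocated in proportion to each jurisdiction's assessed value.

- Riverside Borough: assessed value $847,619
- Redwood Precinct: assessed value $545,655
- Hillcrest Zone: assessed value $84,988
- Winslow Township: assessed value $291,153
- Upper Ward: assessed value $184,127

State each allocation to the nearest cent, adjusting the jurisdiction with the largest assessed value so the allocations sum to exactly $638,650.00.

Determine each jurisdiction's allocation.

Riverside Borough: $277,102.76 | Redwood Precinct: $178,384.99 | Hillcrest Zone: $27,784.19 | Winslow Township: $95,183.45 | Upper Ward: $60,194.61

Assessed value total: 847,619 + 545,655 + 84,988 + 291,153 + 184,127 = 1,953,542.
Proportional shares: Riverside Borough 277,102.7571; Redwood Precinct 178,384.9878; Hillcrest Zone 27,784.1921; Winslow Township 95,183.4480; Upper Ward 60,194.61499.
At nearest cent: Riverside Borough $277,102.76; Redwood Precinct $178,384.99; Hillcrest Zone $27,784.19; Winslow Township $95,183.45; Upper Ward $60,194.61. Sum = $638,650.00.
No rounding difference to absorb.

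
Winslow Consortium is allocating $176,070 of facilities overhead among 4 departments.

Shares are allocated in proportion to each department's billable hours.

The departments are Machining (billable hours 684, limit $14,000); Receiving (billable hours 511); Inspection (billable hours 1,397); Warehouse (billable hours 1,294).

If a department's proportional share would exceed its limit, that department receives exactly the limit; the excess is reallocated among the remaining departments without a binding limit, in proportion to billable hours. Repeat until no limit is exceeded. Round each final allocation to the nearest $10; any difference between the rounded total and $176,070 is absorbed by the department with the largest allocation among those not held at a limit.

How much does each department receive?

Machining: $14,000 | Receiving: $25,860 | Inspection: $70,710 | Warehouse: $65,500

Total billable hours = 3,886.
Pro-rata shares before constraints: Machining 30,991.22; Receiving 23,152.80; Inspection 63,296.39; Warehouse 58,629.59.
Capped: Machining ($14,000); balance $162,070 reallocated over remaining billable hours 3,202.
Redistributed shares: Receiving 25,864.39 → $25,860; Inspection 70,709.49 → $70,710; Warehouse 65,496.12 → $65,500.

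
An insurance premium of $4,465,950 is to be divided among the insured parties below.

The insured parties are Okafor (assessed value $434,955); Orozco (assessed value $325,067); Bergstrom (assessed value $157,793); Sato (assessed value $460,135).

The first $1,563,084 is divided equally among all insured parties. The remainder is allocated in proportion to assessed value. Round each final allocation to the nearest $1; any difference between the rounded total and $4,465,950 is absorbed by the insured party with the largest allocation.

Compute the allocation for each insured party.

Equal tier: $1,563,084 ÷ 4 = $390,771 apiece.
Remainder $2,902,866 by assessed value (total 1,377,950): Okafor 916,300.36 → $916,300; Orozco 684,804.20 → $684,804; Bergstrom 332,415.497 → $332,415; Sato 969,345.95 → $969,346.
Rounding difference +$1 on remainder applied to Sato.
Totals: Okafor $390,771 + $916,300 = $1,307,071; Orozco $390,771 + $684,804 = $1,075,575; Bergstrom $390,771 + $332,415 = $723,186; Sato $390,771 + $969,347 = $1,360,118.

Okafor: $1,307,071 · Orozco: $1,075,575 · Bergstrom: $723,186 · Sato: $1,360,118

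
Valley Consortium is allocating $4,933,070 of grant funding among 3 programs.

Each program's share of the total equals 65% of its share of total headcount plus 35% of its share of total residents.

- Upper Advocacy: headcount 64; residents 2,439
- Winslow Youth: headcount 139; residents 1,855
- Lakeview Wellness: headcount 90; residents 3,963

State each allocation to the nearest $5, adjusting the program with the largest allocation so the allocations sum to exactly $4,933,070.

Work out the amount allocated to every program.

Headcount total 293; residents total 8,257.
Blended shares (65% headcount + 35% residents): Upper Advocacy 0.2454; Winslow Youth 0.3870; Lakeview Wellness 0.3676.
Pro-rata amounts: Upper Advocacy 1,210,400.40; Winslow Youth 1,909,058.76; Lakeview Wellness 1,813,610.84.
At nearest $5: Upper Advocacy $1,210,400; Winslow Youth $1,909,060; Lakeview Wellness $1,813,610. Sum = $4,933,070.
Sum already equals the total — no adjustment.

Upper Advocacy: $1,210,400 | Winslow Youth: $1,909,060 | Lakeview Wellness: $1,813,610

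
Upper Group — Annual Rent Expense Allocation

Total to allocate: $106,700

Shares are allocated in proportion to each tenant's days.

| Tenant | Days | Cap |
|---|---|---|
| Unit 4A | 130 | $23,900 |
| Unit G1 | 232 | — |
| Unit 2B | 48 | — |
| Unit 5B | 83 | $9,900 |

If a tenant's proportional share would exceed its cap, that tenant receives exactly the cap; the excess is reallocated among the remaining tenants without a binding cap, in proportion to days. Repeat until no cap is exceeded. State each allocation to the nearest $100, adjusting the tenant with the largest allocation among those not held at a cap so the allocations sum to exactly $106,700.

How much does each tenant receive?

Days total: 493.
Pro-rata shares before constraints: Unit 4A 28,135.90; Unit G1 50,211.76; Unit 2B 10,388.64; Unit 5B 17,963.69.
Cap binds for Unit 4A ($23,900), Unit 5B ($9,900); residual $72,900 reallocated over remaining days 280.
Remaining shares: Unit G1 60,402.86 → $60,400; Unit 2B 12,497.14 → $12,500.

Unit 4A: $23,900 · Unit G1: $60,400 · Unit 2B: $12,500 · Unit 5B: $9,900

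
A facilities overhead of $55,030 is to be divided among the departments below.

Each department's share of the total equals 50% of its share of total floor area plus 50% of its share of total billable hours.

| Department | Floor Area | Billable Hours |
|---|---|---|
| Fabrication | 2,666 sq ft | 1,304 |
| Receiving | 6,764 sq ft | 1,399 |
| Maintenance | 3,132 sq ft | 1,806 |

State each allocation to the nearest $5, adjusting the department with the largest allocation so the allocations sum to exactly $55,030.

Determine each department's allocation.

Floor area total 12,562; billable hours total 4,509.
Blended shares (50% floor area + 50% billable hours): Fabrication 0.2507; Receiving 0.4244; Maintenance 0.3249.
Raw shares: Fabrication 13,796.76; Receiving 23,352.47; Maintenance 17,880.78.
Rounded to nearest $5: Fabrication $13,795; Receiving $23,350; Maintenance $17,880. Sum = $55,025.
Difference $55,030 − $55,025 = +$5 applied to largest allocation (Receiving): Receiving becomes $23,355.

Fabrication: $13,795 · Receiving: $23,355 · Maintenance: $17,880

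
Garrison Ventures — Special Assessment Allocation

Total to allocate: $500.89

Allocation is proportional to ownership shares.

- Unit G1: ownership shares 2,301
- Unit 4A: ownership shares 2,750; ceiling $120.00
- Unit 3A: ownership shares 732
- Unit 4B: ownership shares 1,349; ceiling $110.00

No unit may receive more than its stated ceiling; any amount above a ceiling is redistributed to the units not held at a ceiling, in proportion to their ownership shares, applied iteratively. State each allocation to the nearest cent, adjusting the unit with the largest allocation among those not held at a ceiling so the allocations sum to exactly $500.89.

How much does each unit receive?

Combined ownership shares = 7,132.
Proportional shares (ignoring caps): Unit G1 161.6023; Unit 4A 193.1362; Unit 3A 51.4093; Unit 4B 94.7421.
Capped: Unit 4A ($120.00); balance $380.89 reallocated over remaining ownership shares 4,382.
Capped: Unit 4B ($110.00); balance $270.89 reallocated over remaining ownership shares 3,033.
Redistributed shares: Unit G1 205.5120 → $205.51; Unit 3A 65.3780 → $65.38.

Unit G1: $205.51 · Unit 4A: $120.00 · Unit 3A: $65.38 · Unit 4B: $110.00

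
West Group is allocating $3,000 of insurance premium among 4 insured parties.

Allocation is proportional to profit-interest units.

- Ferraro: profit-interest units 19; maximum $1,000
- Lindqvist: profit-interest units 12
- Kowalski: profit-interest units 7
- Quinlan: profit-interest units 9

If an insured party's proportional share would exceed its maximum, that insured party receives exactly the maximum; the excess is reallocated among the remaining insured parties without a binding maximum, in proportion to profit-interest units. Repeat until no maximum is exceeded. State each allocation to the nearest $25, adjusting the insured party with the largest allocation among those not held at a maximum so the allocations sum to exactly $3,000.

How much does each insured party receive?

Total profit-interest units = 47.
Unconstrained shares: Ferraro 1,212.77; Lindqvist 765.96; Kowalski 446.81; Quinlan 574.47.
Cap binds for Ferraro ($1,000); balance $2,000 reallocated over remaining profit-interest units 28.
Shares after redistribution: Lindqvist 857.14 → $850; Kowalski 500.00 → $500; Quinlan 642.86 → $650.

Ferraro: $1,000; Lindqvist: $850; Kowalski: $500; Quinlan: $650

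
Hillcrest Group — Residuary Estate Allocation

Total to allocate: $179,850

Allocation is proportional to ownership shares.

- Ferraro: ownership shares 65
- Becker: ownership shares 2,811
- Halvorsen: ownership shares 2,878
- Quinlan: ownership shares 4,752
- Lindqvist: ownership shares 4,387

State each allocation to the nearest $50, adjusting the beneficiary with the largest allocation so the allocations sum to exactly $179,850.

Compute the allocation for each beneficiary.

Ferraro: $800 · Becker: $33,950 · Halvorsen: $34,750 · Quinlan: $57,350 · Lindqvist: $53,000

Total ownership shares = 14,893.
Unrounded shares: Ferraro 65/14,893 × $179,850 = 784.95; Becker 2,811/14,893 × $179,850 = 33,946.04; Halvorsen 2,878/14,893 × $179,850 = 34,755.14; Quinlan 4,752/14,893 × $179,850 = 57,385.83; Lindqvist 4,387/14,893 × $179,850 = 52,978.04.
At nearest $50: Ferraro $800; Becker $33,950; Halvorsen $34,750; Quinlan $57,400; Lindqvist $53,000. Sum = $179,900.
Difference $179,850 − $179,900 = −$50 applied to largest allocation (Quinlan): Quinlan becomes $57,350.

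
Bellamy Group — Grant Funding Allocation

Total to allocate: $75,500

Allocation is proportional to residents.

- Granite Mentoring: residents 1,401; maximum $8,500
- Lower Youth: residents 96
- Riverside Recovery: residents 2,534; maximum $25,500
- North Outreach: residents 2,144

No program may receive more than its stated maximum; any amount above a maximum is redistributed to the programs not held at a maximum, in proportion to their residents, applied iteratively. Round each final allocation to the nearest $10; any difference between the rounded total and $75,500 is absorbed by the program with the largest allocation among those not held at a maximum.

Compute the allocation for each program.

Combined residents = 6,175.
Unconstrained shares: Granite Mentoring 17,129.64; Lower Youth 1,173.77; Riverside Recovery 30,982.51; North Outreach 26,214.09.
Capped: Granite Mentoring ($8,500), Riverside Recovery ($25,500); balance $41,500 reallocated over remaining residents 2,240.
Redistributed shares: Lower Youth 1,778.57 → $1,780; North Outreach 39,721.43 → $39,720.

Granite Mentoring: $8,500; Lower Youth: $1,780; Riverside Recovery: $25,500; North Outreach: $39,720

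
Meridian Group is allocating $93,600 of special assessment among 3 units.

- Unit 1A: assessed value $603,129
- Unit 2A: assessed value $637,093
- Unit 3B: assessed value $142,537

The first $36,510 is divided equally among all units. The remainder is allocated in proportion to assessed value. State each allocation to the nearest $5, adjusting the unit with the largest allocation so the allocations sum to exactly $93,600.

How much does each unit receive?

$36,510 shared equally gives $12,170 per unit.
Remainder $57,090 by assessed value (total 1,382,759): Unit 1A 24,901.40 → $24,900; Unit 2A 26,303.67 → $26,305; Unit 3B 5,884.93 → $5,885.
Totals: Unit 1A $12,170 + $24,900 = $37,070; Unit 2A $12,170 + $26,305 = $38,475; Unit 3B $12,170 + $5,885 = $18,055.

Unit 1A: $37,070 · Unit 2A: $38,475 · Unit 3B: $18,055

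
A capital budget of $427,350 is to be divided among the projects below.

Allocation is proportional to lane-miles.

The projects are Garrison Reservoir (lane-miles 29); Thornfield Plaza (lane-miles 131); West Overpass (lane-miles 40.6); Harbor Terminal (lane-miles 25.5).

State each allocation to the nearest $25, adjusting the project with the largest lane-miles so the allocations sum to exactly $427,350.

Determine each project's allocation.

Garrison Reservoir: $54,825; Thornfield Plaza: $247,575; West Overpass: $76,750; Harbor Terminal: $48,200

Combined lane-miles = 226.1.
Raw shares: Garrison Reservoir 29/226.1 × $427,350 = 54,812.69; Thornfield Plaza 131/226.1 × $427,350 = 247,602.17; West Overpass 40.6/226.1 × $427,350 = 76,737.77; Harbor Terminal 25.5/226.1 × $427,350 = 48,197.37.
After rounding ($25): Garrison Reservoir $54,825; Thornfield Plaza $247,600; West Overpass $76,750; Harbor Terminal $48,200. Sum = $427,375.
Difference $427,350 − $427,375 = −$25 applied to largest lane-miles (Thornfield Plaza): Thornfield Plaza becomes $247,575.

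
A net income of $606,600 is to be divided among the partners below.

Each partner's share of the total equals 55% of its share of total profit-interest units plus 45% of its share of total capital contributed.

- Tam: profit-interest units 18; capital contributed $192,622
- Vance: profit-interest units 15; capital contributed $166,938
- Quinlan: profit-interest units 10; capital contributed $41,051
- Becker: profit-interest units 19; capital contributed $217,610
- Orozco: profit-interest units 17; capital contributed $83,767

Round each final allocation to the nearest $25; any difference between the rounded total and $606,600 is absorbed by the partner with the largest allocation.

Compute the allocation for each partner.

Tam: $150,925 | Vance: $128,250 | Quinlan: $58,200 | Becker: $164,850 | Orozco: $104,375

Totals — profit-interest units 79, capital contributed 701,988.
Composite weights (55% profit-interest units + 45% capital contributed): Tam 0.2488; Vance 0.2114; Quinlan 0.0959; Becker 0.2718; Orozco 0.1721.
Pro-rata amounts: Tam 150,918.57; Vance 128,261.78; Quinlan 58,194.44; Becker 164,858.38; Orozco 104,366.83.
At nearest $25: Tam $150,925; Vance $128,250; Quinlan $58,200; Becker $164,850; Orozco $104,375. Sum = $606,600.
Rounded total matches; no reconciliation needed.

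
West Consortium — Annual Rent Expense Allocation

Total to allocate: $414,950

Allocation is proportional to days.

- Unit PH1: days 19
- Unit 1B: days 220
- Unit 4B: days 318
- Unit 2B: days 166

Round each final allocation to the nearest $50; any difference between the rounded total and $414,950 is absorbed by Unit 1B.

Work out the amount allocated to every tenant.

Total days = 723.
Unrounded shares: Unit PH1 19/723 × $414,950 = 10,904.63; Unit 1B 220/723 × $414,950 = 126,264.18; Unit 4B 318/723 × $414,950 = 182,509.13; Unit 2B 166/723 × $414,950 = 95,272.06.
Rounded to nearest $50: Unit PH1 $10,900; Unit 1B $126,250; Unit 4B $182,500; Unit 2B $95,250. Sum = $414,900.
Difference $414,950 − $414,900 = +$50 applied to Unit 1B: Unit 1B becomes $126,300.

Unit PH1: $10,900 | Unit 1B: $126,300 | Unit 4B: $182,500 | Unit 2B: $95,250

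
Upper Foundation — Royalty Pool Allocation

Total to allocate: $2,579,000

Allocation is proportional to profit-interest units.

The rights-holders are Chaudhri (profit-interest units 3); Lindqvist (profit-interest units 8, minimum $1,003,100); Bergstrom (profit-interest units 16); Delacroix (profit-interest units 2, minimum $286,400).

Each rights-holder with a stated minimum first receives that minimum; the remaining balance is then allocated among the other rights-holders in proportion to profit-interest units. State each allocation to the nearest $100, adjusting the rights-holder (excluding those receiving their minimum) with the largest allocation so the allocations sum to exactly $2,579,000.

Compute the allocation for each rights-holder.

Minimums first: Lindqvist $1,003,100; Delacroix $286,400. Balance $1,289,500.
Balance split over remaining profit-interest units 19: Chaudhri 203,605.26 → $203,600; Bergstrom 1,085,894.74 → $1,085,900.

Chaudhri: $203,600 · Lindqvist: $1,003,100 · Bergstrom: $1,085,900 · Delacroix: $286,400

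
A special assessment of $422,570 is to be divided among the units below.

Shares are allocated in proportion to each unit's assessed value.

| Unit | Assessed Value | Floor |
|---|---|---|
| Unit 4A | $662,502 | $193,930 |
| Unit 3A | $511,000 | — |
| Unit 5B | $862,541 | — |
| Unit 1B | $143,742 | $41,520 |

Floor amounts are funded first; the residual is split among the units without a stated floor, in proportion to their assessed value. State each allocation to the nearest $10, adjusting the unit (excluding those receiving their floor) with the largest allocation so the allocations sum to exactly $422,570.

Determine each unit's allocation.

Unit 4A: $193,930 · Unit 3A: $69,610 · Unit 5B: $117,510 · Unit 1B: $41,520

Minimums first: Unit 4A $193,930; Unit 1B $41,520. Balance $187,120.
Balance split over remaining assessed value 1,373,541: Unit 3A 69,614.46 → $69,610; Unit 5B 117,505.54 → $117,510.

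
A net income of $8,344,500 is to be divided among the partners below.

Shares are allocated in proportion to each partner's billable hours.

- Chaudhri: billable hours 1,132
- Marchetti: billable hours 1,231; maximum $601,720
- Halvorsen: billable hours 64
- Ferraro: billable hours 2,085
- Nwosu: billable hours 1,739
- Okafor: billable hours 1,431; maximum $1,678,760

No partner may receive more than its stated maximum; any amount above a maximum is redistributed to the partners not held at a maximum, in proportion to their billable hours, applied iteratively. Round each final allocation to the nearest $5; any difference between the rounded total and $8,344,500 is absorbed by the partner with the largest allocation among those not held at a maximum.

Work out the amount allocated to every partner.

Total billable hours = 7,682.
Unconstrained shares: Chaudhri 1,229,624.32; Marchetti 1,337,162.13; Halvorsen 69,519.40; Ferraro 2,264,811.57; Nwosu 1,888,972.34; Okafor 1,554,410.24.
Cap binds for Marchetti ($601,720); remaining pool $7,742,780 reallocated over remaining billable hours 6,451.
Cap binds for Okafor ($1,678,760); remaining pool $6,064,020 reallocated over remaining billable hours 5,020.
Redistributed shares: Chaudhri 1,367,424.43 → $1,367,425; Halvorsen 77,310.22 → $77,310; Ferraro 2,518,621.85 → $2,518,620; Nwosu 2,100,663.50 → $2,100,665.

Chaudhri: $1,367,425; Marchetti: $601,720; Halvorsen: $77,310; Ferraro: $2,518,620; Nwosu: $2,100,665; Okafor: $1,678,760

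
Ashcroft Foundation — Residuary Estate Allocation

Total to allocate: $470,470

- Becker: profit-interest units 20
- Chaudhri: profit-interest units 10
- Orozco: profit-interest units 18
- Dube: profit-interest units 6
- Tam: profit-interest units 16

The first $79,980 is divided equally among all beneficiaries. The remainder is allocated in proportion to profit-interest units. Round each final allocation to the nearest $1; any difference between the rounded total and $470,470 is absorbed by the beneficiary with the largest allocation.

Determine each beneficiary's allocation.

$79,980 shared equally gives $15,996 per beneficiary.
Remainder $390,490 by profit-interest units (total 70): Becker 111,568.57 → $111,569; Chaudhri 55,784.29 → $55,784; Orozco 100,411.71 → $100,412; Dube 33,470.57 → $33,471; Tam 89,254.86 → $89,255.
Rounding difference −$1 on remainder applied to Becker.
Totals: Becker $15,996 + $111,568 = $127,564; Chaudhri $15,996 + $55,784 = $71,780; Orozco $15,996 + $100,412 = $116,408; Dube $15,996 + $33,471 = $49,467; Tam $15,996 + $89,255 = $105,251.

Becker: $127,564 | Chaudhri: $71,780 | Orozco: $116,408 | Dube: $49,467 | Tam: $105,251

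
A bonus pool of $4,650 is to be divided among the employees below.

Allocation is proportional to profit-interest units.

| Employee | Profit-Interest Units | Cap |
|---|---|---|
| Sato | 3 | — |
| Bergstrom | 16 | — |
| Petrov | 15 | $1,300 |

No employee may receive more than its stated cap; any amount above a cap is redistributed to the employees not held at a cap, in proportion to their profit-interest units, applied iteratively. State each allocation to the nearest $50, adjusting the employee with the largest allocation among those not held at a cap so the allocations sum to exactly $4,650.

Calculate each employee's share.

Sato: $550 · Bergstrom: $2,800 · Petrov: $1,300

Total profit-interest units = 34.
Proportional shares (ignoring caps): Sato 410.29; Bergstrom 2,188.24; Petrov 2,051.47.
Cap binds for Petrov ($1,300); remaining pool $3,350 reallocated over remaining profit-interest units 19.
Redistributed shares: Sato 528.95 → $550; Bergstrom 2,821.05 → $2,800.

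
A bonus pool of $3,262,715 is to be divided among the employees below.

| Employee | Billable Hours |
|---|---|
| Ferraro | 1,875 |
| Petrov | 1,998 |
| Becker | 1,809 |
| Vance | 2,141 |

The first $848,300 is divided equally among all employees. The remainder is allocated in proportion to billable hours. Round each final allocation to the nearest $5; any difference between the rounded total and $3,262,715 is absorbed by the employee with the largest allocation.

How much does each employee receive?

$848,300 shared equally gives $212,075 per employee.
Remainder $2,414,415 by billable hours (total 7,823): Ferraro 578,681.85 → $578,680; Petrov 616,643.38 → $616,645; Becker 558,312.25 → $558,310; Vance 660,777.52 → $660,780.
Totals: Ferraro $212,075 + $578,680 = $790,755; Petrov $212,075 + $616,645 = $828,720; Becker $212,075 + $558,310 = $770,385; Vance $212,075 + $660,780 = $872,855.

Ferraro: $790,755 | Petrov: $828,720 | Becker: $770,385 | Vance: $872,855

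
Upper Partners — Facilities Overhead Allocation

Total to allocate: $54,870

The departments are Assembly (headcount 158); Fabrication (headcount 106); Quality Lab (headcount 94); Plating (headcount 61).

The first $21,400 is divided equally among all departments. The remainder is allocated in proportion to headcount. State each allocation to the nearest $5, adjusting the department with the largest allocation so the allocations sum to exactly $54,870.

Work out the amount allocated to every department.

First tranche $21,400 split equally: $5,350 each.
Remainder $33,470 by headcount (total 419): Assembly 12,621.15 → $12,620; Fabrication 8,467.35 → $8,465; Quality Lab 7,508.78 → $7,510; Plating 4,872.72 → $4,875.
Totals: Assembly $5,350 + $12,620 = $17,970; Fabrication $5,350 + $8,465 = $13,815; Quality Lab $5,350 + $7,510 = $12,860; Plating $5,350 + $4,875 = $10,225.

Assembly: $17,970 | Fabrication: $13,815 | Quality Lab: $12,860 | Plating: $10,225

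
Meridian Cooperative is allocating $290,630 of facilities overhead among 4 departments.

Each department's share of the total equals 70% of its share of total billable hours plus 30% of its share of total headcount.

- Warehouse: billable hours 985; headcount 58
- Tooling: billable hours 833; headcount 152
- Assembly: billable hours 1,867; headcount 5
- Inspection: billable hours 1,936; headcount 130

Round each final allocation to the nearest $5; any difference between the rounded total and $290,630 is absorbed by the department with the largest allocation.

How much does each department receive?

Billable hours total 5,621; headcount total 345.
Composite weights (70% billable hours + 30% headcount): Warehouse 0.1731; Tooling 0.2359; Assembly 0.2369; Inspection 0.3541.
Proportional shares: Warehouse 50,307.99; Tooling 68,562.495; Assembly 68,835.99; Inspection 102,923.52.
After rounding ($5): Warehouse $50,310; Tooling $68,560; Assembly $68,835; Inspection $102,925. Sum = $290,630.
Rounded total matches; no reconciliation needed.

Warehouse: $50,310; Tooling: $68,560; Assembly: $68,835; Inspection: $102,925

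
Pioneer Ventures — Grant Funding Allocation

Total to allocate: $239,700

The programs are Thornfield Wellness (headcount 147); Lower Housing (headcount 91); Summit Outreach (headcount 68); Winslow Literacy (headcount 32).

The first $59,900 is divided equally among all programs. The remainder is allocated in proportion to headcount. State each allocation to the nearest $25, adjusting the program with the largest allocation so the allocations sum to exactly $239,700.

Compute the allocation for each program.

First tranche $59,900 split equally: $14,975 each.
Remainder $179,800 by headcount (total 338): Thornfield Wellness 78,197.04 → $78,200; Lower Housing 48,407.69 → $48,400; Summit Outreach 36,172.78 → $36,175; Winslow Literacy 17,022.49 → $17,025.
Totals: Thornfield Wellness $14,975 + $78,200 = $93,175; Lower Housing $14,975 + $48,400 = $63,375; Summit Outreach $14,975 + $36,175 = $51,150; Winslow Literacy $14,975 + $17,025 = $32,000.

Thornfield Wellness: $93,175; Lower Housing: $63,375; Summit Outreach: $51,150; Winslow Literacy: $32,000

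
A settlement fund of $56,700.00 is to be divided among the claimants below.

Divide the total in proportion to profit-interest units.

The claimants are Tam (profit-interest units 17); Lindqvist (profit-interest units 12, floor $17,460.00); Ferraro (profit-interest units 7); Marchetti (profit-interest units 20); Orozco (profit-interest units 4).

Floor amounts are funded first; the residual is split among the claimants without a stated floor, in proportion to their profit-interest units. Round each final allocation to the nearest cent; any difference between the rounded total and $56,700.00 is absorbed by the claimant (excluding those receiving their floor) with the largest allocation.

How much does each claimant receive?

Guaranteed amounts: Lindqvist $17,460.00. Balance $39,240.00.
Balance split over remaining profit-interest units 48: Tam 13,897.5000 → $13,897.50; Ferraro 5,722.5000 → $5,722.50; Marchetti 16,350.0000 → $16,350.00; Orozco 3,270.0000 → $3,270.00.

Tam: $13,897.50 | Lindqvist: $17,460.00 | Ferraro: $5,722.50 | Marchetti: $16,350.00 | Orozco: $3,270.00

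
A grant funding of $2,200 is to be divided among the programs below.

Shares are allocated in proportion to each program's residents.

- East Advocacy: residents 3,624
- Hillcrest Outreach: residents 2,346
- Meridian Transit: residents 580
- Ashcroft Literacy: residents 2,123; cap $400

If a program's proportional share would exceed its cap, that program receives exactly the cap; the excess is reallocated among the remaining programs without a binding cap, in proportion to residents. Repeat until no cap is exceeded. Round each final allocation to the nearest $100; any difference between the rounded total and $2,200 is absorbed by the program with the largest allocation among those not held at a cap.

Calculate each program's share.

Sum of residents: 8,673.
Pro-rata shares before constraints: East Advocacy 919.27; Hillcrest Outreach 595.09; Meridian Transit 147.12; Ashcroft Literacy 538.52.
Held at cap: Ashcroft Literacy ($400); residual $1,800 reallocated over remaining residents 6,550.
Remaining shares: East Advocacy 995.91 → $1,000; Hillcrest Outreach 644.70 → $600; Meridian Transit 159.39 → $200.

East Advocacy: $1,000; Hillcrest Outreach: $600; Meridian Transit: $200; Ashcroft Literacy: $400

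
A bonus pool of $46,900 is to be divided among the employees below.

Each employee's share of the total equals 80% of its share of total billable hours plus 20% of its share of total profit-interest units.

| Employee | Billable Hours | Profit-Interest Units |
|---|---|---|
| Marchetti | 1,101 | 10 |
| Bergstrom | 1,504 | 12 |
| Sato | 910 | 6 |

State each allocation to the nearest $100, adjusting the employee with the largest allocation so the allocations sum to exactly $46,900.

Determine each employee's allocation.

Marchetti: $15,100; Bergstrom: $20,100; Sato: $11,700

Billable hours total 3,515; profit-interest units total 28.
Composite weights (80% billable hours + 20% profit-interest units): Marchetti 0.3220; Bergstrom 0.4280; Sato 0.2500.
Pro-rata amounts: Marchetti 15,102.35; Bergstrom 20,074.08; Sato 11,723.57.
Rounded to nearest $100: Marchetti $15,100; Bergstrom $20,100; Sato $11,700. Sum = $46,900.
No rounding difference to absorb.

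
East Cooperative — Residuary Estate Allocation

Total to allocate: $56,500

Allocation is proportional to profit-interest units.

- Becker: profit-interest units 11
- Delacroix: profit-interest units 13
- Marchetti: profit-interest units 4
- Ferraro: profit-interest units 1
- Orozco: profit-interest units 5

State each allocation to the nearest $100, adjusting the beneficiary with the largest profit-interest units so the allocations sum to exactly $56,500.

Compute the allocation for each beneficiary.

Profit-interest units total: 11 + 13 + 4 + 1 + 5 = 34.
Unrounded shares: Becker 18,279.41; Delacroix 21,602.94; Marchetti 6,647.06; Ferraro 1,661.76; Orozco 8,308.82.
At nearest $100: Becker $18,300; Delacroix $21,600; Marchetti $6,600; Ferraro $1,700; Orozco $8,300. Sum = $56,500.
Rounded total matches; no reconciliation needed.

Becker: $18,300 · Delacroix: $21,600 · Marchetti: $6,600 · Ferraro: $1,700 · Orozco: $8,300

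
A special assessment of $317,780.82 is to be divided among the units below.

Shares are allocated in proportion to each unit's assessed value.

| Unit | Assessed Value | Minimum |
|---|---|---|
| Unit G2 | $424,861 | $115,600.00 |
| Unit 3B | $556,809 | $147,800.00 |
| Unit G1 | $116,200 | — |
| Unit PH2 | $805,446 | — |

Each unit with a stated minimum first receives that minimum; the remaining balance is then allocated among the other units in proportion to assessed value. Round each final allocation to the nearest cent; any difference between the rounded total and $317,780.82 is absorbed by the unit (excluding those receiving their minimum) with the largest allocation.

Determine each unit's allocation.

Unit G2: $115,600.00; Unit 3B: $147,800.00; Unit G1: $6,856.27; Unit PH2: $47,524.55

Minimums first: Unit G2 $115,600.00; Unit 3B $147,800.00. Residual $54,380.82.
Residual split over remaining assessed value 921,646: Unit G1 6,856.2672 → $6,856.27; Unit PH2 47,524.5528 → $47,524.55.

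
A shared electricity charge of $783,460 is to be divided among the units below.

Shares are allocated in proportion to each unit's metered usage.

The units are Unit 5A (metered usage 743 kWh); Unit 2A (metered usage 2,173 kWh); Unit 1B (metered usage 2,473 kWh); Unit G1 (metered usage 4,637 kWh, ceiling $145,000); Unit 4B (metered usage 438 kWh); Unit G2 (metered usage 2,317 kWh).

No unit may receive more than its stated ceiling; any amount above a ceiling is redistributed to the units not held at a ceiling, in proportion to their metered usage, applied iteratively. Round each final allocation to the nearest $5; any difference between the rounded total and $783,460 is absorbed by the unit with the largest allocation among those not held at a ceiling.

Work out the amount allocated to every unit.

Sum of metered usage: 12,781.
Pro-rata shares before constraints: Unit 5A 45,545.01; Unit 2A 133,202.30; Unit 1B 151,591.94; Unit G1 284,242.55; Unit 4B 26,848.88; Unit G2 142,029.33.
Cap binds for Unit G1 ($145,000); remaining pool $638,460 reallocated over remaining metered usage 8,144.
Redistributed shares: Unit 5A 58,248.50 → $58,250; Unit 2A 170,355.30 → $170,355; Unit 1B 193,874.21 → $193,875; Unit 4B 34,337.61 → $34,340; Unit G2 181,644.38 → $181,645.
Rounding difference −$5 applied to Unit 1B → $193,870.

Unit 5A: $58,250 · Unit 2A: $170,355 · Unit 1B: $193,870 · Unit G1: $145,000 · Unit 4B: $34,340 · Unit G2: $181,645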